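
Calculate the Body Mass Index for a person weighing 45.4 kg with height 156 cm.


BMI = weight / height^2
height = 156 cm = 1.56 m
BMI = 45.4 / 1.56^2
BMI = 18.66 kg/m^2


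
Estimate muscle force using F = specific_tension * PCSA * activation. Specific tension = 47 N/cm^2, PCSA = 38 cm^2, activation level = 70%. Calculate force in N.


F = sigma * PCSA * activation
F = 47 * 38 * 0.7
F = 1250 N


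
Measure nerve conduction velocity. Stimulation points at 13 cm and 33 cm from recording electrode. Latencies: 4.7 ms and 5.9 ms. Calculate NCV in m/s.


Distance = (33 - 13) / 100 = 0.2 m
dt = (5.9 - 4.7) / 1000 = 0.0012 s
NCV = dist / dt = 166.7 m/s


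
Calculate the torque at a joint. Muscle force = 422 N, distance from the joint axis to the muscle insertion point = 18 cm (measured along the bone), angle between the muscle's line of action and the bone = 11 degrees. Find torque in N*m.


Torque = F * d * sin(theta)   (moment arm = d*sin(theta))
d = 18 cm = 0.18 m
Torque = 422 * 0.18 * sin(11)
Torque = 14.49 N*m


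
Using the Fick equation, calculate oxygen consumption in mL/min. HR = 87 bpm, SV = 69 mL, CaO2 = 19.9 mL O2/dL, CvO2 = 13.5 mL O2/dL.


CO = HR*SV = 87*69/1000 = 6.003 L/min
a-v O2 diff = 19.9 - 13.5 = 6.4 mL/dL
VO2 = CO * (CaO2-CvO2) * 10 dL/L
VO2 = 6.003 * 6.4 * 10
VO2 = 384.2 mL/min


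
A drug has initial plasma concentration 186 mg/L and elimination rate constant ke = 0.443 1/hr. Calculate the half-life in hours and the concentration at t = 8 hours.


t_half = ln(2) / ke = 0.693147 / 0.443 = 1.565 hr
C(t) = C0 * exp(-ke*t) = 186 * exp(-0.443*8)
C(8) = 5.375 mg/L


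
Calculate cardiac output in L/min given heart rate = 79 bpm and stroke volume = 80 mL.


CO = HR * SV
CO = 79 * 80 / 1000
CO = 6.32 L/min


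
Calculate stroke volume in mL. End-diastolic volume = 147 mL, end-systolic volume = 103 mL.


SV = EDV - ESV
SV = 147 - 103
SV = 44 mL


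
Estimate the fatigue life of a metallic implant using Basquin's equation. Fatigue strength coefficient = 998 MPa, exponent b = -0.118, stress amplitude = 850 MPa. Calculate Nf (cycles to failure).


sigma_a = sigma_f' * (2Nf)^b
2Nf = (sigma_a/sigma_f')^(1/b)
2Nf = (850/998)^(1/-0.118)
2Nf = 3.8974128
Nf = 1.949


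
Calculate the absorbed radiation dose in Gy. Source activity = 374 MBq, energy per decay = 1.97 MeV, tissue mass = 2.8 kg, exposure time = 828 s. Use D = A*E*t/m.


A = 374 MBq = 3.7400e+08 Bq
E = 1.97 MeV = 3.15594e-13 J
D = A*E*t/m = 3.7400e+08*3.15594e-13*828/2.8
D = 0.0349 Gy


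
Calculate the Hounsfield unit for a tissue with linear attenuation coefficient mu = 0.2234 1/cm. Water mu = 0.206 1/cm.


HU = ((mu_tissue - mu_water) / mu_water) * 1000
HU = ((0.2234 - 0.206) / 0.206) * 1000
HU = 84.47


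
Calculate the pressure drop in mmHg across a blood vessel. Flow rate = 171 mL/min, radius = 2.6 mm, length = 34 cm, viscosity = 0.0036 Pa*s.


dP = 8*mu*L*Q / (pi*r^4)
Q = 171 mL/min = 2.85e-06 m^3/s
dP = 194.39 Pa = 194.39 / 133.322 mmHg = 1.458 mmHg


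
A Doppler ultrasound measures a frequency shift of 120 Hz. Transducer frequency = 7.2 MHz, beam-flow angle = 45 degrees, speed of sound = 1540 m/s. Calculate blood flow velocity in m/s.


v = fd * c / (2 * f0 * cos(theta))
v = 120 * 1540 / (2 * 7.2000e+06 * cos(45))
v = 0.01815 m/s


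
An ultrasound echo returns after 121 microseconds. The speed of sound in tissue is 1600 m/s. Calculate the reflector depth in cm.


depth = c * t / 2
t = 121 us = 1.2100e-04 s
depth = 1600 * 1.2100e-04 / 2
depth = 0.0968 m = 9.68 cm


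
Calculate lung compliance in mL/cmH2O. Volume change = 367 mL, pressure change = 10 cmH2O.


C = dV / dP
C = 367 / 10
C = 36.7 mL/cmH2O


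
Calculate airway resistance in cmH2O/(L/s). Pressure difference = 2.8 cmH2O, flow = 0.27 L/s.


R = dP / flow
R = 2.8 / 0.27
R = 10.37 cmH2O/(L/s)


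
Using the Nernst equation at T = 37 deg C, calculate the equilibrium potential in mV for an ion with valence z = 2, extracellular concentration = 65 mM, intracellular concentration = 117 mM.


E = (RT/(zF)) * ln(C_out/C_in)
T = 37 + 273.15 = 310.15 K
E = (8.314 * 310.15 / (2 * 96485)) * ln(65/117)
E = -7.854 mV


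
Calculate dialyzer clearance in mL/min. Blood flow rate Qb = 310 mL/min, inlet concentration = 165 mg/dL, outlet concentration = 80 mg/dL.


K = Qb * (Cb_in - Cb_out) / Cb_in
K = 310 * (165 - 80) / 165
K = 159.7 mL/min


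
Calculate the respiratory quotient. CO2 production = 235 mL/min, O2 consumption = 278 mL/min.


RQ = VCO2 / VO2
RQ = 235 / 278
RQ = 0.8453


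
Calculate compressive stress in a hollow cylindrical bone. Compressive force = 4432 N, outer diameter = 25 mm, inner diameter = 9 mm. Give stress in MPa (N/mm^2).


A = pi*(r_o^2 - r_i^2)
r_o = 12.5 mm, r_i = 4.5 mm
A = 427.257 mm^2
sigma = F/A = 4432 / 427.257
sigma = 10.37 MPa


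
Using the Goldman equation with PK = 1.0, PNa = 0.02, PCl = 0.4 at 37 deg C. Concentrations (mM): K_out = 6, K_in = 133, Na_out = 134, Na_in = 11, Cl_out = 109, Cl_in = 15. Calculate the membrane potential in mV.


Vm = (RT/F)*ln((PK*Ko + PNa*Nao + PCl*Cli)/(PK*Ki + PNa*Nai + PCl*Clo))
Numer = 14.68, Denom = 176.82
Vm = -66.51 mV


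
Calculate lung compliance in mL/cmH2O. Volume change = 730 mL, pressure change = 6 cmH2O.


C = dV / dP
C = 730 / 6
C = 121.7 mL/cmH2O


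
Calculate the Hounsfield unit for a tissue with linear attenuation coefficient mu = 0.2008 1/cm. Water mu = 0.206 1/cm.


HU = ((mu_tissue - mu_water) / mu_water) * 1000
HU = ((0.2008 - 0.206) / 0.206) * 1000
HU = -25.24


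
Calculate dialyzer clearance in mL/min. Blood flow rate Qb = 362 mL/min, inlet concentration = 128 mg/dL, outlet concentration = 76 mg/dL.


K = Qb * (Cb_in - Cb_out) / Cb_in
K = 362 * (128 - 76) / 128
K = 147.1 mL/min


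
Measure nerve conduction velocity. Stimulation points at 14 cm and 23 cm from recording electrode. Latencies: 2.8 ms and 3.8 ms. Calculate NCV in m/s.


Distance = (23 - 14) / 100 = 0.09 m
dt = (3.8 - 2.8) / 1000 = 0.001 s
NCV = dist / dt = 90 m/s


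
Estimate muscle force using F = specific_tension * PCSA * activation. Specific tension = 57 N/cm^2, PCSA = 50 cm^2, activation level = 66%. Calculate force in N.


F = sigma * PCSA * activation
F = 57 * 50 * 0.66
F = 1881 N


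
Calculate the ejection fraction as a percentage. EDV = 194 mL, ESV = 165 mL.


SV = EDV - ESV = 194 - 165 = 29 mL
EF = SV/EDV * 100 = 29/194 * 100
EF = 14.95%


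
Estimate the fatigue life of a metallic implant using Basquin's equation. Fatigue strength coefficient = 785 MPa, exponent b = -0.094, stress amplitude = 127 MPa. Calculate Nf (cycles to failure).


sigma_a = sigma_f' * (2Nf)^b
2Nf = (sigma_a/sigma_f')^(1/b)
2Nf = (127/785)^(1/-0.094)
2Nf = 2.6037247e+08
Nf = 1.3019e+08


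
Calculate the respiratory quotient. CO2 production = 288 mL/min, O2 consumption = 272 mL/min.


RQ = VCO2 / VO2
RQ = 288 / 272
RQ = 1.059


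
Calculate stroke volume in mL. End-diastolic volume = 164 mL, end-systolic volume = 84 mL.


SV = EDV - ESV
SV = 164 - 84
SV = 80 mL


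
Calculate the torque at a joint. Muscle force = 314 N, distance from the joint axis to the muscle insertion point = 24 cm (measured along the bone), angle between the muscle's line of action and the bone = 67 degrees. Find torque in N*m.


Torque = F * d * sin(theta)   (moment arm = d*sin(theta))
d = 24 cm = 0.24 m
Torque = 314 * 0.24 * sin(67)
Torque = 69.37 N*m


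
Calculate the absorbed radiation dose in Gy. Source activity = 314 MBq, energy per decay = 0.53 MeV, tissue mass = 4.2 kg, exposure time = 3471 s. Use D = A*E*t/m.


A = 314 MBq = 3.1400e+08 Bq
E = 0.53 MeV = 8.4906e-14 J
D = A*E*t/m = 3.1400e+08*8.4906e-14*3471/4.2
D = 0.02203 Gy


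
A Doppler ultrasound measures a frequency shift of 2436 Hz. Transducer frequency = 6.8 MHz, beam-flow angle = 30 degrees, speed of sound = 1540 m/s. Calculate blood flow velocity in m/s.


v = fd * c / (2 * f0 * cos(theta))
v = 2436 * 1540 / (2 * 6.8000e+06 * cos(30))
v = 0.3185 m/s


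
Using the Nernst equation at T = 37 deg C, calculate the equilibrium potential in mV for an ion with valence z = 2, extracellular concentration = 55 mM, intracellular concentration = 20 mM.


E = (RT/(zF)) * ln(C_out/C_in)
T = 37 + 273.15 = 310.15 K
E = (8.314 * 310.15 / (2 * 96485)) * ln(55/20)
E = 13.52 mV


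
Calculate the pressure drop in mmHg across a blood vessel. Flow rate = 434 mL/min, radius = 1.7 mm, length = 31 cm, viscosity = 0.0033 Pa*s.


dP = 8*mu*L*Q / (pi*r^4)
Q = 434 mL/min = 7.23333e-06 m^3/s
dP = 2256.1 Pa = 2256.1 / 133.322 mmHg = 16.92 mmHg


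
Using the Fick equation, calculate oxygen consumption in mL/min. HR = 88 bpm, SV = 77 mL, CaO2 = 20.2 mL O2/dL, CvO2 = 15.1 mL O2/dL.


CO = HR*SV = 88*77/1000 = 6.776 L/min
a-v O2 diff = 20.2 - 15.1 = 5.1 mL/dL
VO2 = CO * (CaO2-CvO2) * 10 dL/L
VO2 = 6.776 * 5.1 * 10
VO2 = 345.6 mL/min


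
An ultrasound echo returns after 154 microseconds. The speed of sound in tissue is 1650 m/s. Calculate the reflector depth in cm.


depth = c * t / 2
t = 154 us = 1.5400e-04 s
depth = 1650 * 1.5400e-04 / 2
depth = 0.12705 m = 12.705 cm


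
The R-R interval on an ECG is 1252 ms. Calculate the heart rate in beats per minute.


HR = 60 / RR_interval(s)
RR = 1252 ms = 1.252 s
HR = 60 / 1.252 = 47.92 bpm


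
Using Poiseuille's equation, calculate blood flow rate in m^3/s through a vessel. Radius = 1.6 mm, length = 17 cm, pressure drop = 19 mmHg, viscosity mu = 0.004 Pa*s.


Q = pi*r^4*dP / (8*mu*L)
r = 0.0016 m, L = 0.17 m
dP = 19 mmHg = 2533.118 Pa
Q = 9.5871e-06 m^3/s


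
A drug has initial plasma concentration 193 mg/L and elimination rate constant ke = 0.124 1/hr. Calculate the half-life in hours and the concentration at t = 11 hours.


t_half = ln(2) / ke = 0.693147 / 0.124 = 5.59 hr
C(t) = C0 * exp(-ke*t) = 193 * exp(-0.124*11)
C(11) = 49.34 mg/L


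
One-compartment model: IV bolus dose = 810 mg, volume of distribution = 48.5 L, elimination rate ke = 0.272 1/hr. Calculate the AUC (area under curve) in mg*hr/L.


C0 = Dose/Vd = 810/48.5 = 16.701 mg/L
AUC = C0/ke = 16.701/0.272
AUC = 61.4 mg*hr/L


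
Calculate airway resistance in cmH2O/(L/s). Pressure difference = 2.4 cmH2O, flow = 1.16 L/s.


R = dP / flow
R = 2.4 / 1.16
R = 2.069 cmH2O/(L/s)


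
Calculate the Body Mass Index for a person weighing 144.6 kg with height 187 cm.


BMI = weight / height^2
height = 187 cm = 1.87 m
BMI = 144.6 / 1.87^2
BMI = 41.35 kg/m^2


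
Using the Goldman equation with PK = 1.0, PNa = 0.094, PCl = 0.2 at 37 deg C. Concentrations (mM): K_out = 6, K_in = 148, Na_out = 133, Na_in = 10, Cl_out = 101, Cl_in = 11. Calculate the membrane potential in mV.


Vm = (RT/F)*ln((PK*Ko + PNa*Nao + PCl*Cli)/(PK*Ki + PNa*Nai + PCl*Clo))
Numer = 20.702, Denom = 169.14
Vm = -56.14 mV


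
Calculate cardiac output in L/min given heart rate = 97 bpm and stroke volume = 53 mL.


CO = HR * SV
CO = 97 * 53 / 1000
CO = 5.141 L/min


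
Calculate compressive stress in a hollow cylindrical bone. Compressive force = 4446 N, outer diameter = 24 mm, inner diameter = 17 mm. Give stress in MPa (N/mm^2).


A = pi*(r_o^2 - r_i^2)
r_o = 12 mm, r_i = 8.5 mm
A = 225.409 mm^2
sigma = F/A = 4446 / 225.409
sigma = 19.72 MPa


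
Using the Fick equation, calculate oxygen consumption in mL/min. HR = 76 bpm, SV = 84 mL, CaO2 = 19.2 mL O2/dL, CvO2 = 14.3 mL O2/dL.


CO = HR*SV = 76*84/1000 = 6.384 L/min
a-v O2 diff = 19.2 - 14.3 = 4.9 mL/dL
VO2 = CO * (CaO2-CvO2) * 10 dL/L
VO2 = 6.384 * 4.9 * 10
VO2 = 312.8 mL/min


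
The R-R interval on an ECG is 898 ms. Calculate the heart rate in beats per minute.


HR = 60 / RR_interval(s)
RR = 898 ms = 0.898 s
HR = 60 / 0.898 = 66.82 bpm


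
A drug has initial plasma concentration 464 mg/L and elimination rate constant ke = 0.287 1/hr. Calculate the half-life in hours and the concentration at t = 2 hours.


t_half = ln(2) / ke = 0.693147 / 0.287 = 2.415 hr
C(t) = C0 * exp(-ke*t) = 464 * exp(-0.287*2)
C(2) = 261.4 mg/L


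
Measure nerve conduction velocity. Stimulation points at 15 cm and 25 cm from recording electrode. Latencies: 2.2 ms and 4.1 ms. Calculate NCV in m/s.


Distance = (25 - 15) / 100 = 0.1 m
dt = (4.1 - 2.2) / 1000 = 0.0019 s
NCV = dist / dt = 52.63 m/s


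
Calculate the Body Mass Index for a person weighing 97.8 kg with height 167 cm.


BMI = weight / height^2
height = 167 cm = 1.67 m
BMI = 97.8 / 1.67^2
BMI = 35.07 kg/m^2


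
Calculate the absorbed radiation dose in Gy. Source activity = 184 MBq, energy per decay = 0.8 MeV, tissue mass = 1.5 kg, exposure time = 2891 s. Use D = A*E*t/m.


A = 184 MBq = 1.8400e+08 Bq
E = 0.8 MeV = 1.2816e-13 J
D = A*E*t/m = 1.8400e+08*1.2816e-13*2891/1.5
D = 0.04545 Gy


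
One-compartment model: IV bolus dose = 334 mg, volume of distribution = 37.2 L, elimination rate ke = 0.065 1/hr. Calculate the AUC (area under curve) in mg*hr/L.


C0 = Dose/Vd = 334/37.2 = 8.97849 mg/L
AUC = C0/ke = 8.97849/0.065
AUC = 138.1 mg*hr/L


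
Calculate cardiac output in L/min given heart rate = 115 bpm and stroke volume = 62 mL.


CO = HR * SV
CO = 115 * 62 / 1000
CO = 7.13 L/min


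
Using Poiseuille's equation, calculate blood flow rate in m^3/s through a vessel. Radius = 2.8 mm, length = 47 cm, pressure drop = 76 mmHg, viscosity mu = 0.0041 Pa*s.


Q = pi*r^4*dP / (8*mu*L)
r = 0.0028 m, L = 0.47 m
dP = 76 mmHg = 10132.472 Pa
Q = 1.2692e-04 m^3/s


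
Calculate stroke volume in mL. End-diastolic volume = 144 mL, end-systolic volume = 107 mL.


SV = EDV - ESV
SV = 144 - 107
SV = 37 mL


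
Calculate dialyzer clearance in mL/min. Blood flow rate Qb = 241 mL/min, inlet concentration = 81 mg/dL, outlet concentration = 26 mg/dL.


K = Qb * (Cb_in - Cb_out) / Cb_in
K = 241 * (81 - 26) / 81
K = 163.6 mL/min


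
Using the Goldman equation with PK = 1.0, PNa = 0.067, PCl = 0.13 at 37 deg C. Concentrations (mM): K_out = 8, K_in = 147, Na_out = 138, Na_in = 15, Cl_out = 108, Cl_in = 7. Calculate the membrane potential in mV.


Vm = (RT/F)*ln((PK*Ko + PNa*Nao + PCl*Cli)/(PK*Ki + PNa*Nai + PCl*Clo))
Numer = 18.156, Denom = 162.045
Vm = -58.5 mV


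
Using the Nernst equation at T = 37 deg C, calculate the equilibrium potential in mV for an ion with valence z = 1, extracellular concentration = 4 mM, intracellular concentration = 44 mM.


E = (RT/(zF)) * ln(C_out/C_in)
T = 37 + 273.15 = 310.15 K
E = (8.314 * 310.15 / (1 * 96485)) * ln(4/44)
E = -64.08 mV


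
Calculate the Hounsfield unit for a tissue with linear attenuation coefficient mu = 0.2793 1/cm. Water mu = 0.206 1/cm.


HU = ((mu_tissue - mu_water) / mu_water) * 1000
HU = ((0.2793 - 0.206) / 0.206) * 1000
HU = 355.8


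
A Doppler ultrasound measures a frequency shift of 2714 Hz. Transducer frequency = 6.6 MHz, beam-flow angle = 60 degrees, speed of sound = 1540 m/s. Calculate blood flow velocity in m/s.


v = fd * c / (2 * f0 * cos(theta))
v = 2714 * 1540 / (2 * 6.6000e+06 * cos(60))
v = 0.6333 m/s


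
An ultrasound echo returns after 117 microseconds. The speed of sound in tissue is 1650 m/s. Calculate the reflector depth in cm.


depth = c * t / 2
t = 117 us = 1.1700e-04 s
depth = 1650 * 1.1700e-04 / 2
depth = 0.096525 m = 9.6525 cm


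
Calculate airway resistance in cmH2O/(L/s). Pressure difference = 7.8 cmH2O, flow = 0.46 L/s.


R = dP / flow
R = 7.8 / 0.46
R = 16.96 cmH2O/(L/s)


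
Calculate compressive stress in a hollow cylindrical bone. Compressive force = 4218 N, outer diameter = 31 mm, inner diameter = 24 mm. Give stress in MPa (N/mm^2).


A = pi*(r_o^2 - r_i^2)
r_o = 15.5 mm, r_i = 12 mm
A = 302.378 mm^2
sigma = F/A = 4218 / 302.378
sigma = 13.95 MPa


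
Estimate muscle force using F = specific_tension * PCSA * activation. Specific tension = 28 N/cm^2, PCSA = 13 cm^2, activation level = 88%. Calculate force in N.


F = sigma * PCSA * activation
F = 28 * 13 * 0.88
F = 320.3 N


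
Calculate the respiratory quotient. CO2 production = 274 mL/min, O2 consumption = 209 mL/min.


RQ = VCO2 / VO2
RQ = 274 / 209
RQ = 1.311


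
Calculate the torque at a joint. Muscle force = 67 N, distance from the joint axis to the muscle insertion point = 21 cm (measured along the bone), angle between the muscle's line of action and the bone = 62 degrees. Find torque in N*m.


Torque = F * d * sin(theta)   (moment arm = d*sin(theta))
d = 21 cm = 0.21 m
Torque = 67 * 0.21 * sin(62)
Torque = 12.42 N*m


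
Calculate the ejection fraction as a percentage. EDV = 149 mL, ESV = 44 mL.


SV = EDV - ESV = 149 - 44 = 105 mL
EF = SV/EDV * 100 = 105/149 * 100
EF = 70.47%


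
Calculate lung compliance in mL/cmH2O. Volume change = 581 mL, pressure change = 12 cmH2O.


C = dV / dP
C = 581 / 12
C = 48.42 mL/cmH2O


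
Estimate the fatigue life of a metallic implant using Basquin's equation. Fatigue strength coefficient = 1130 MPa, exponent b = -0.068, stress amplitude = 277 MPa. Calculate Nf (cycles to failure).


sigma_a = sigma_f' * (2Nf)^b
2Nf = (sigma_a/sigma_f')^(1/b)
2Nf = (277/1130)^(1/-0.068)
2Nf = 9.5365715e+08
Nf = 4.7683e+08


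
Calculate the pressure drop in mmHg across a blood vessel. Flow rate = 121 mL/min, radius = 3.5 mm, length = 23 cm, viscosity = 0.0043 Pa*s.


dP = 8*mu*L*Q / (pi*r^4)
Q = 121 mL/min = 2.01667e-06 m^3/s
dP = 33.8454 Pa = 33.8454 / 133.322 mmHg = 0.2539 mmHg


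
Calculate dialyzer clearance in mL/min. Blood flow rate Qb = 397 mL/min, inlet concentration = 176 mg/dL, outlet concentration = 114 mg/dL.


K = Qb * (Cb_in - Cb_out) / Cb_in
K = 397 * (176 - 114) / 176
K = 139.9 mL/min


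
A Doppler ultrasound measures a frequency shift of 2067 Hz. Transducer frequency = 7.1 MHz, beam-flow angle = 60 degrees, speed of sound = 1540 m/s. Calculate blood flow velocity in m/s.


v = fd * c / (2 * f0 * cos(theta))
v = 2067 * 1540 / (2 * 7.1000e+06 * cos(60))
v = 0.4483 m/s


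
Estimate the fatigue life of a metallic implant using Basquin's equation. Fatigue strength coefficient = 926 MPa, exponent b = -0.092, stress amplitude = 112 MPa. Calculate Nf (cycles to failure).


sigma_a = sigma_f' * (2Nf)^b
2Nf = (sigma_a/sigma_f')^(1/b)
2Nf = (112/926)^(1/-0.092)
2Nf = 9.3683402e+09
Nf = 4.6842e+09


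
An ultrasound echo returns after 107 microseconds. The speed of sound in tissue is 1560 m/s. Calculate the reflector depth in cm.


depth = c * t / 2
t = 107 us = 1.0700e-04 s
depth = 1560 * 1.0700e-04 / 2
depth = 0.08346 m = 8.346 cm


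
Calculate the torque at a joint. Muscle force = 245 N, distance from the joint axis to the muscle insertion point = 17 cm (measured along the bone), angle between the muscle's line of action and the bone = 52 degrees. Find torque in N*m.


Torque = F * d * sin(theta)   (moment arm = d*sin(theta))
d = 17 cm = 0.17 m
Torque = 245 * 0.17 * sin(52)
Torque = 32.82 N*m


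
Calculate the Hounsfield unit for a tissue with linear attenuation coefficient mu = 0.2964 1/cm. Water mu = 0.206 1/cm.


HU = ((mu_tissue - mu_water) / mu_water) * 1000
HU = ((0.2964 - 0.206) / 0.206) * 1000
HU = 438.8


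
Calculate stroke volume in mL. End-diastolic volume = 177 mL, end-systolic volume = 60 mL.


SV = EDV - ESV
SV = 177 - 60
SV = 117 mL


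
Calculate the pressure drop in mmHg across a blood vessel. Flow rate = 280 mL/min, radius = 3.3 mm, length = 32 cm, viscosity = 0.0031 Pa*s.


dP = 8*mu*L*Q / (pi*r^4)
Q = 280 mL/min = 4.66667e-06 m^3/s
dP = 99.4038 Pa = 99.4038 / 133.322 mmHg = 0.7456 mmHg


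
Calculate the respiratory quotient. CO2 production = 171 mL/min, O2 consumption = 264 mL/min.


RQ = VCO2 / VO2
RQ = 171 / 264
RQ = 0.6477


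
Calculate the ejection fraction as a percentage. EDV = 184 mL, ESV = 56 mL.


SV = EDV - ESV = 184 - 56 = 128 mL
EF = SV/EDV * 100 = 128/184 * 100
EF = 69.57%


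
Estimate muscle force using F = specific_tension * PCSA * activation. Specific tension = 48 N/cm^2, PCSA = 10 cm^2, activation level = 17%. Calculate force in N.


F = sigma * PCSA * activation
F = 48 * 10 * 0.17
F = 81.6 N


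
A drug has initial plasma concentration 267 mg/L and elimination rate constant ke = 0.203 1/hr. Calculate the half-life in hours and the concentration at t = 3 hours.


t_half = ln(2) / ke = 0.693147 / 0.203 = 3.415 hr
C(t) = C0 * exp(-ke*t) = 267 * exp(-0.203*3)
C(3) = 145.2 mg/L


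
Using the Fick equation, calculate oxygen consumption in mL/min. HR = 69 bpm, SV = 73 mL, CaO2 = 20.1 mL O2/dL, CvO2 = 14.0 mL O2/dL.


CO = HR*SV = 69*73/1000 = 5.037 L/min
a-v O2 diff = 20.1 - 14.0 = 6.1 mL/dL
VO2 = CO * (CaO2-CvO2) * 10 dL/L
VO2 = 5.037 * 6.1 * 10
VO2 = 307.3 mL/min


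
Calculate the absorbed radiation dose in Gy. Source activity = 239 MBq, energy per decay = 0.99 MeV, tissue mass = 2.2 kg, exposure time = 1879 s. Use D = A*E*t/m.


A = 239 MBq = 2.3900e+08 Bq
E = 0.99 MeV = 1.58598e-13 J
D = A*E*t/m = 2.3900e+08*1.58598e-13*1879/2.2
D = 0.03237 Gy


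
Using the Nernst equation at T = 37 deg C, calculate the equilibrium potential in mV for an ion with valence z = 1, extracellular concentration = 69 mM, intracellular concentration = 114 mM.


E = (RT/(zF)) * ln(C_out/C_in)
T = 37 + 273.15 = 310.15 K
E = (8.314 * 310.15 / (1 * 96485)) * ln(69/114)
E = -13.42 mV


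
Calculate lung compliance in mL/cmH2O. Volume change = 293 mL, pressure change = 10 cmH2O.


C = dV / dP
C = 293 / 10
C = 29.3 mL/cmH2O


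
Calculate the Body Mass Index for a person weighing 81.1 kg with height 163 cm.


BMI = weight / height^2
height = 163 cm = 1.63 m
BMI = 81.1 / 1.63^2
BMI = 30.52 kg/m^2


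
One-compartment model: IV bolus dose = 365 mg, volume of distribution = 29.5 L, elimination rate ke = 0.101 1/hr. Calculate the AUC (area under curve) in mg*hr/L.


C0 = Dose/Vd = 365/29.5 = 12.3729 mg/L
AUC = C0/ke = 12.3729/0.101
AUC = 122.5 mg*hr/L


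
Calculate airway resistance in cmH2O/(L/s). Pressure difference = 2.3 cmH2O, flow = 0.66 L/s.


R = dP / flow
R = 2.3 / 0.66
R = 3.485 cmH2O/(L/s)


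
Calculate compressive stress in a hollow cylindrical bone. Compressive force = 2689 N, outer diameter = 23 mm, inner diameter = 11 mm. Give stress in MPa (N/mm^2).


A = pi*(r_o^2 - r_i^2)
r_o = 11.5 mm, r_i = 5.5 mm
A = 320.442 mm^2
sigma = F/A = 2689 / 320.442
sigma = 8.392 MPa


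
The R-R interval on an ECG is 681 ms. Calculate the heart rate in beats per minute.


HR = 60 / RR_interval(s)
RR = 681 ms = 0.681 s
HR = 60 / 0.681 = 88.11 bpm


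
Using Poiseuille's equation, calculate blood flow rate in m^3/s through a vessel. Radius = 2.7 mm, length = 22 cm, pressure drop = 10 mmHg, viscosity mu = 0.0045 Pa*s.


Q = pi*r^4*dP / (8*mu*L)
r = 0.0027 m, L = 0.22 m
dP = 10 mmHg = 1333.22 Pa
Q = 2.8105e-05 m^3/s


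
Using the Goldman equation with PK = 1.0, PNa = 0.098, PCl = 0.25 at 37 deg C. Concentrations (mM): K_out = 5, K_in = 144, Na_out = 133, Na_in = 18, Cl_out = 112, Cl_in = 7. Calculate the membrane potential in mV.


Vm = (RT/F)*ln((PK*Ko + PNa*Nao + PCl*Cli)/(PK*Ki + PNa*Nai + PCl*Clo))
Numer = 19.784, Denom = 173.764
Vm = -58.07 mV


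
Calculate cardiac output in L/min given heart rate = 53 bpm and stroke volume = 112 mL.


CO = HR * SV
CO = 53 * 112 / 1000
CO = 5.936 L/min


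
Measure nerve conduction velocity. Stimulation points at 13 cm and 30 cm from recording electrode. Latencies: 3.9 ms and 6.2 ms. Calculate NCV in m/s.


Distance = (30 - 13) / 100 = 0.17 m
dt = (6.2 - 3.9) / 1000 = 0.0023 s
NCV = dist / dt = 73.91 m/s


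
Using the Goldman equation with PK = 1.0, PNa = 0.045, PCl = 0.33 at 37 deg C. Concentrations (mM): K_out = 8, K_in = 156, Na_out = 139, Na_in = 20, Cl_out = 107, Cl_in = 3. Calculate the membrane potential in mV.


Vm = (RT/F)*ln((PK*Ko + PNa*Nao + PCl*Cli)/(PK*Ki + PNa*Nai + PCl*Clo))
Numer = 15.245, Denom = 192.21
Vm = -67.73 mV


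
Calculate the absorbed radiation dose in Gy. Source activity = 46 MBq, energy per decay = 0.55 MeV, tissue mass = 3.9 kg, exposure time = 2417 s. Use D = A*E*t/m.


A = 46 MBq = 4.6000e+07 Bq
E = 0.55 MeV = 8.811e-14 J
D = A*E*t/m = 4.6000e+07*8.811e-14*2417/3.9
D = 0.002512 Gy


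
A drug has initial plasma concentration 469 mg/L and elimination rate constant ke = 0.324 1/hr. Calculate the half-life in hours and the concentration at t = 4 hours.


t_half = ln(2) / ke = 0.693147 / 0.324 = 2.139 hr
C(t) = C0 * exp(-ke*t) = 469 * exp(-0.324*4)
C(4) = 128.3 mg/L


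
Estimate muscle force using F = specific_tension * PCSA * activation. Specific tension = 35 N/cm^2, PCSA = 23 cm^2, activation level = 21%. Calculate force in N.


F = sigma * PCSA * activation
F = 35 * 23 * 0.21
F = 169 N


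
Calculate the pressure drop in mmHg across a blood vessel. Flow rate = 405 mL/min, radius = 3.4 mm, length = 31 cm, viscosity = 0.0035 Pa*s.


dP = 8*mu*L*Q / (pi*r^4)
Q = 405 mL/min = 6.75e-06 m^3/s
dP = 139.559 Pa = 139.559 / 133.322 mmHg = 1.047 mmHg


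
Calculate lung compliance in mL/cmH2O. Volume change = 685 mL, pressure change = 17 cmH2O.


C = dV / dP
C = 685 / 17
C = 40.29 mL/cmH2O


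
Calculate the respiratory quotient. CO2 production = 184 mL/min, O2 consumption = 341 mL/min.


RQ = VCO2 / VO2
RQ = 184 / 341
RQ = 0.5396


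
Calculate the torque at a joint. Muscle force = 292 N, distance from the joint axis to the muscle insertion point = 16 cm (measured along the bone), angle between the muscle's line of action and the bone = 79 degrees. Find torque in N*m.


Torque = F * d * sin(theta)   (moment arm = d*sin(theta))
d = 16 cm = 0.16 m
Torque = 292 * 0.16 * sin(79)
Torque = 45.86 N*m


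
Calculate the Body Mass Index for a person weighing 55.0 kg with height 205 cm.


BMI = weight / height^2
height = 205 cm = 2.05 m
BMI = 55.0 / 2.05^2
BMI = 13.09 kg/m^2


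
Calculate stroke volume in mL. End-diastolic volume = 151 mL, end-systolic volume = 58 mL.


SV = EDV - ESV
SV = 151 - 58
SV = 93 mL


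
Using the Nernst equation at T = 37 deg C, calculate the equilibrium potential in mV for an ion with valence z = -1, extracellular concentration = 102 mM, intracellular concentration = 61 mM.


E = (RT/(zF)) * ln(C_out/C_in)
T = 37 + 273.15 = 310.15 K
E = (8.314 * 310.15 / (-1 * 96485)) * ln(102/61)
E = -13.74 mV


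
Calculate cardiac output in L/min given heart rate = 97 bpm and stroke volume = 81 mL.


CO = HR * SV
CO = 97 * 81 / 1000
CO = 7.857 L/min


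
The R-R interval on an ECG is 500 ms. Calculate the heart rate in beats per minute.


HR = 60 / RR_interval(s)
RR = 500 ms = 0.5 s
HR = 60 / 0.5 = 120 bpm


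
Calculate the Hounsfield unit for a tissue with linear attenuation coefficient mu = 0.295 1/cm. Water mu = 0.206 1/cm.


HU = ((mu_tissue - mu_water) / mu_water) * 1000
HU = ((0.295 - 0.206) / 0.206) * 1000
HU = 432


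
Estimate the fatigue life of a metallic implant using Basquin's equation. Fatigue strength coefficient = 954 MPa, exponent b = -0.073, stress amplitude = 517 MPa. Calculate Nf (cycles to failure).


sigma_a = sigma_f' * (2Nf)^b
2Nf = (sigma_a/sigma_f')^(1/b)
2Nf = (517/954)^(1/-0.073)
2Nf = 4411.922
Nf = 2206


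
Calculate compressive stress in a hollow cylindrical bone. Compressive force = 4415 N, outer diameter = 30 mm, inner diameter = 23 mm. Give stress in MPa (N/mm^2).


A = pi*(r_o^2 - r_i^2)
r_o = 15 mm, r_i = 11.5 mm
A = 291.383 mm^2
sigma = F/A = 4415 / 291.383
sigma = 15.15 MPa


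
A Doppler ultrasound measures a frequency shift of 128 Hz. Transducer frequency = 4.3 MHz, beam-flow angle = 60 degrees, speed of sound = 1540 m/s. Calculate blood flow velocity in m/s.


v = fd * c / (2 * f0 * cos(theta))
v = 128 * 1540 / (2 * 4.3000e+06 * cos(60))
v = 0.04584 m/s


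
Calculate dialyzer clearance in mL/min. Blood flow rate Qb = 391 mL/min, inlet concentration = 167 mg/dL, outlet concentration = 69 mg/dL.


K = Qb * (Cb_in - Cb_out) / Cb_in
K = 391 * (167 - 69) / 167
K = 229.4 mL/min


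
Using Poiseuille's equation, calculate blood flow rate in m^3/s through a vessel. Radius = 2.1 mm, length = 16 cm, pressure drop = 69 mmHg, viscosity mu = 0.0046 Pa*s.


Q = pi*r^4*dP / (8*mu*L)
r = 0.0021 m, L = 0.16 m
dP = 69 mmHg = 9199.218 Pa
Q = 9.5458e-05 m^3/s


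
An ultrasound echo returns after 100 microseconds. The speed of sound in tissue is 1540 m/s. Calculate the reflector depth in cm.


depth = c * t / 2
t = 100 us = 1.0000e-04 s
depth = 1540 * 1.0000e-04 / 2
depth = 0.077 m = 7.7 cm


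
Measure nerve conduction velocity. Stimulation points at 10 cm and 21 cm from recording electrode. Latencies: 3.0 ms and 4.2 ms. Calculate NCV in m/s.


Distance = (21 - 10) / 100 = 0.11 m
dt = (4.2 - 3.0) / 1000 = 0.0012 s
NCV = dist / dt = 91.67 m/s


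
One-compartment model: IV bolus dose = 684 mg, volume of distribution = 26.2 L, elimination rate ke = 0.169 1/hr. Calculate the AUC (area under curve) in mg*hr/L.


C0 = Dose/Vd = 684/26.2 = 26.1069 mg/L
AUC = C0/ke = 26.1069/0.169
AUC = 154.5 mg*hr/L


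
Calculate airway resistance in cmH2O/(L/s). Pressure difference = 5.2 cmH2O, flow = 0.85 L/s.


R = dP / flow
R = 5.2 / 0.85
R = 6.118 cmH2O/(L/s)


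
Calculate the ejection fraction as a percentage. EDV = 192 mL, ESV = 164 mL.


SV = EDV - ESV = 192 - 164 = 28 mL
EF = SV/EDV * 100 = 28/192 * 100
EF = 14.58%


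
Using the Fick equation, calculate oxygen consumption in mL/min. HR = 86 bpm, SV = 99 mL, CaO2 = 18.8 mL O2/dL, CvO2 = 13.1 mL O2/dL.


CO = HR*SV = 86*99/1000 = 8.514 L/min
a-v O2 diff = 18.8 - 13.1 = 5.7 mL/dL
VO2 = CO * (CaO2-CvO2) * 10 dL/L
VO2 = 8.514 * 5.7 * 10
VO2 = 485.3 mL/min


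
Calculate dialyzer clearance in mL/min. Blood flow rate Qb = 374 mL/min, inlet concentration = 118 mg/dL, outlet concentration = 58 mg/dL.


K = Qb * (Cb_in - Cb_out) / Cb_in
K = 374 * (118 - 58) / 118
K = 190.2 mL/min


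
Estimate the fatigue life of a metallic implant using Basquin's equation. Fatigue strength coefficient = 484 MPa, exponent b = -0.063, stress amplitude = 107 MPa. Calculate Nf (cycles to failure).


sigma_a = sigma_f' * (2Nf)^b
2Nf = (sigma_a/sigma_f')^(1/b)
2Nf = (107/484)^(1/-0.063)
2Nf = 2.5360168e+10
Nf = 1.2680e+10


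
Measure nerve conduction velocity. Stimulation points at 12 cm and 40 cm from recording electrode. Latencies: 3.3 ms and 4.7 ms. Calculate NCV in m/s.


Distance = (40 - 12) / 100 = 0.28 m
dt = (4.7 - 3.3) / 1000 = 0.0014 s
NCV = dist / dt = 200 m/s


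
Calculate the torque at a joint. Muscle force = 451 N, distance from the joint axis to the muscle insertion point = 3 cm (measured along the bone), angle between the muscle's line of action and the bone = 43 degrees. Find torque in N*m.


Torque = F * d * sin(theta)   (moment arm = d*sin(theta))
d = 3 cm = 0.03 m
Torque = 451 * 0.03 * sin(43)
Torque = 9.227 N*m


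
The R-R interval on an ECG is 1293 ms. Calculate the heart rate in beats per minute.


HR = 60 / RR_interval(s)
RR = 1293 ms = 1.293 s
HR = 60 / 1.293 = 46.4 bpm


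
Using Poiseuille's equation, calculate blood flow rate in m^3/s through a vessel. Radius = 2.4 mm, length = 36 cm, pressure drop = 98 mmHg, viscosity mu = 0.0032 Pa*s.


Q = pi*r^4*dP / (8*mu*L)
r = 0.0024 m, L = 0.36 m
dP = 98 mmHg = 13065.556 Pa
Q = 1.4777e-04 m^3/s


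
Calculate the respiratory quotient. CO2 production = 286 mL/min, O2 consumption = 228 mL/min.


RQ = VCO2 / VO2
RQ = 286 / 228
RQ = 1.254


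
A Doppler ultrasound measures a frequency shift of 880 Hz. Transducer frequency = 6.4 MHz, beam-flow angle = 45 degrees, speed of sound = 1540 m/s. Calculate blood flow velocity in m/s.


v = fd * c / (2 * f0 * cos(theta))
v = 880 * 1540 / (2 * 6.4000e+06 * cos(45))
v = 0.1497 m/s


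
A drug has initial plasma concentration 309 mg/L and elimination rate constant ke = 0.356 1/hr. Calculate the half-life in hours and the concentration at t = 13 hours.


t_half = ln(2) / ke = 0.693147 / 0.356 = 1.947 hr
C(t) = C0 * exp(-ke*t) = 309 * exp(-0.356*13)
C(13) = 3.02 mg/L


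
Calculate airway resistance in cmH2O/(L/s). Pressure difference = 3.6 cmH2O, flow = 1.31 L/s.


R = dP / flow
R = 3.6 / 1.31
R = 2.748 cmH2O/(L/s)


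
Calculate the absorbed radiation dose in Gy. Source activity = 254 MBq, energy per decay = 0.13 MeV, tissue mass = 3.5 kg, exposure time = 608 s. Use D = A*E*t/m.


A = 254 MBq = 2.5400e+08 Bq
E = 0.13 MeV = 2.0826e-14 J
D = A*E*t/m = 2.5400e+08*2.0826e-14*608/3.5
D = 9.1891e-04 Gy


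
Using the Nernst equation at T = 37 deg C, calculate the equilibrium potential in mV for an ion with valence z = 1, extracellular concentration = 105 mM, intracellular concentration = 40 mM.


E = (RT/(zF)) * ln(C_out/C_in)
T = 37 + 273.15 = 310.15 K
E = (8.314 * 310.15 / (1 * 96485)) * ln(105/40)
E = 25.79 mV


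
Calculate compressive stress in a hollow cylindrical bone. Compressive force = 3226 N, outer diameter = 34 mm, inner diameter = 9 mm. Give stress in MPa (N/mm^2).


A = pi*(r_o^2 - r_i^2)
r_o = 17 mm, r_i = 4.5 mm
A = 844.303 mm^2
sigma = F/A = 3226 / 844.303
sigma = 3.821 MPa


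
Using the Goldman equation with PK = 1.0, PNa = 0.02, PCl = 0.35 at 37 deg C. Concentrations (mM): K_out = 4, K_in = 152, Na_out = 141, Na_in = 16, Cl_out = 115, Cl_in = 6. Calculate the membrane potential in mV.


Vm = (RT/F)*ln((PK*Ko + PNa*Nao + PCl*Cli)/(PK*Ki + PNa*Nai + PCl*Clo))
Numer = 8.92, Denom = 192.57
Vm = -82.1 mV


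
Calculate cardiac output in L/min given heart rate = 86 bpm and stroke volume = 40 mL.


CO = HR * SV
CO = 86 * 40 / 1000
CO = 3.44 L/min


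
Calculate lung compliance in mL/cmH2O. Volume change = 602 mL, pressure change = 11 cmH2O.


C = dV / dP
C = 602 / 11
C = 54.73 mL/cmH2O


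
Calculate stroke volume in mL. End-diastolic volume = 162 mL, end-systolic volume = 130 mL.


SV = EDV - ESV
SV = 162 - 130
SV = 32 mL


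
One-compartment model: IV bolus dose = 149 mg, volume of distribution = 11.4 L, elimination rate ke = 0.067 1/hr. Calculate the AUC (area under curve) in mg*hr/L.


C0 = Dose/Vd = 149/11.4 = 13.0702 mg/L
AUC = C0/ke = 13.0702/0.067
AUC = 195.1 mg*hr/L


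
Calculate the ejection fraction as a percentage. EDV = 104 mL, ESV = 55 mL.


SV = EDV - ESV = 104 - 55 = 49 mL
EF = SV/EDV * 100 = 49/104 * 100
EF = 47.12%


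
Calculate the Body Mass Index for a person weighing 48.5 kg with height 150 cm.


BMI = weight / height^2
height = 150 cm = 1.5 m
BMI = 48.5 / 1.5^2
BMI = 21.56 kg/m^2


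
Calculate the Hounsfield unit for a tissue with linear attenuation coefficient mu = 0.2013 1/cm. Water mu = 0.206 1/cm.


HU = ((mu_tissue - mu_water) / mu_water) * 1000
HU = ((0.2013 - 0.206) / 0.206) * 1000
HU = -22.82


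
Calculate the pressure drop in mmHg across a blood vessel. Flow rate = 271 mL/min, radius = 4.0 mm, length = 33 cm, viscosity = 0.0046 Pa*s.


dP = 8*mu*L*Q / (pi*r^4)
Q = 271 mL/min = 4.51667e-06 m^3/s
dP = 68.2009 Pa = 68.2009 / 133.322 mmHg = 0.5116 mmHg


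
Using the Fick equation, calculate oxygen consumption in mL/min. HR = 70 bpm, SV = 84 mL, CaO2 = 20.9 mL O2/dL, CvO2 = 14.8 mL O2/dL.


CO = HR*SV = 70*84/1000 = 5.88 L/min
a-v O2 diff = 20.9 - 14.8 = 6.1 mL/dL
VO2 = CO * (CaO2-CvO2) * 10 dL/L
VO2 = 5.88 * 6.1 * 10
VO2 = 358.7 mL/min


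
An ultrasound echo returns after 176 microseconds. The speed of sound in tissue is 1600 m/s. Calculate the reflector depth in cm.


depth = c * t / 2
t = 176 us = 1.7600e-04 s
depth = 1600 * 1.7600e-04 / 2
depth = 0.1408 m = 14.08 cm


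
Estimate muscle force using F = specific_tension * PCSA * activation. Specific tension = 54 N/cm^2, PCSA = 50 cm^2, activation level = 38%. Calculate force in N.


F = sigma * PCSA * activation
F = 54 * 50 * 0.38
F = 1026 N


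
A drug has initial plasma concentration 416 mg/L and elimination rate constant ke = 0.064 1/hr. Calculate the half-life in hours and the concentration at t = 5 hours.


t_half = ln(2) / ke = 0.693147 / 0.064 = 10.83 hr
C(t) = C0 * exp(-ke*t) = 416 * exp(-0.064*5)
C(5) = 302.1 mg/L


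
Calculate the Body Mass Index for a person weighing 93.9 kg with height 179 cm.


BMI = weight / height^2
height = 179 cm = 1.79 m
BMI = 93.9 / 1.79^2
BMI = 29.31 kg/m^2


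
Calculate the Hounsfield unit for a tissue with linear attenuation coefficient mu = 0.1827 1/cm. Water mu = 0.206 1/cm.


HU = ((mu_tissue - mu_water) / mu_water) * 1000
HU = ((0.1827 - 0.206) / 0.206) * 1000
HU = -113.1


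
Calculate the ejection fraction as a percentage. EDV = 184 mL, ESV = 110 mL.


SV = EDV - ESV = 184 - 110 = 74 mL
EF = SV/EDV * 100 = 74/184 * 100
EF = 40.22%


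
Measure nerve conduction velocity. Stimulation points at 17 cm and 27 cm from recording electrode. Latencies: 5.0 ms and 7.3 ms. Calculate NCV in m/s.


Distance = (27 - 17) / 100 = 0.1 m
dt = (7.3 - 5.0) / 1000 = 0.0023 s
NCV = dist / dt = 43.48 m/s


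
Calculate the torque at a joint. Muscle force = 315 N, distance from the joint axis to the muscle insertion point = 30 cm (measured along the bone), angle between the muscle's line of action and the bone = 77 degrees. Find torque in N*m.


Torque = F * d * sin(theta)   (moment arm = d*sin(theta))
d = 30 cm = 0.3 m
Torque = 315 * 0.3 * sin(77)
Torque = 92.08 N*m


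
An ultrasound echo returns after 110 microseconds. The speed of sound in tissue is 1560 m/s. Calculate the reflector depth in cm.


depth = c * t / 2
t = 110 us = 1.1000e-04 s
depth = 1560 * 1.1000e-04 / 2
depth = 0.0858 m = 8.58 cm


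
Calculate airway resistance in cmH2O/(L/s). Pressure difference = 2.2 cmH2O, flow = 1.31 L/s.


R = dP / flow
R = 2.2 / 1.31
R = 1.679 cmH2O/(L/s)


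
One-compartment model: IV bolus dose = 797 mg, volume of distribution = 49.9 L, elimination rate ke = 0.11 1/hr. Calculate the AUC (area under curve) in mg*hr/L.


C0 = Dose/Vd = 797/49.9 = 15.9719 mg/L
AUC = C0/ke = 15.9719/0.11
AUC = 145.2 mg*hr/L


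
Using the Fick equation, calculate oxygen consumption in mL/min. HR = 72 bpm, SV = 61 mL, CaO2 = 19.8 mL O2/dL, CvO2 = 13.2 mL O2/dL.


CO = HR*SV = 72*61/1000 = 4.392 L/min
a-v O2 diff = 19.8 - 13.2 = 6.6 mL/dL
VO2 = CO * (CaO2-CvO2) * 10 dL/L
VO2 = 4.392 * 6.6 * 10
VO2 = 289.9 mL/min


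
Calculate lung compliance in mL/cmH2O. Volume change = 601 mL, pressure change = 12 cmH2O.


C = dV / dP
C = 601 / 12
C = 50.08 mL/cmH2O


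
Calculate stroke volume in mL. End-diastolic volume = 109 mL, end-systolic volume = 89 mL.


SV = EDV - ESV
SV = 109 - 89
SV = 20 mL


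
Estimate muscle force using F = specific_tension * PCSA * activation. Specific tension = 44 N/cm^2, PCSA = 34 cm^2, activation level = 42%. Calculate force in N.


F = sigma * PCSA * activation
F = 44 * 34 * 0.42
F = 628.3 N


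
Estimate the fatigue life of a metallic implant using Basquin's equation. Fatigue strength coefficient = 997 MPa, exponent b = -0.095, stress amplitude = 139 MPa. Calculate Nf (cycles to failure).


sigma_a = sigma_f' * (2Nf)^b
2Nf = (sigma_a/sigma_f')^(1/b)
2Nf = (139/997)^(1/-0.095)
2Nf = 1.0166271e+09
Nf = 5.0831e+08


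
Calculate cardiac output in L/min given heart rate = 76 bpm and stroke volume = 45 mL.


CO = HR * SV
CO = 76 * 45 / 1000
CO = 3.42 L/min


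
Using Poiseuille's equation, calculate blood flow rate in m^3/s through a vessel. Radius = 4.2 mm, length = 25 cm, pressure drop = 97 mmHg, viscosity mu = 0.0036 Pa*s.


Q = pi*r^4*dP / (8*mu*L)
r = 0.0042 m, L = 0.25 m
dP = 97 mmHg = 12932.234 Pa
Q = 0.001756 m^3/s


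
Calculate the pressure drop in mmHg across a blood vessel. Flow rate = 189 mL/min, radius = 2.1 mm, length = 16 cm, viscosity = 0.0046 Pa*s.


dP = 8*mu*L*Q / (pi*r^4)
Q = 189 mL/min = 3.15e-06 m^3/s
dP = 303.565 Pa = 303.565 / 133.322 mmHg = 2.277 mmHg
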